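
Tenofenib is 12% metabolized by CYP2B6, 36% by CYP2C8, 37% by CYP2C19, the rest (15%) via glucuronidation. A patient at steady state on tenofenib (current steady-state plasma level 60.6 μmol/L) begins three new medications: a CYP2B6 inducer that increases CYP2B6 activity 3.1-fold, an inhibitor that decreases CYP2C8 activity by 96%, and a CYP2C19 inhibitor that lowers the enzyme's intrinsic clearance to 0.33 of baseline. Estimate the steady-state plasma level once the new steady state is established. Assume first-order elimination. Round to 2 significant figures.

The CYP2B6 pathway (12% of clearance) is boosted to 3.1× activity: 0.12 × 3.1 = 0.372.
The CYP2C8 pathway (36% of clearance) falls to 0.04× activity: 0.36 × 0.04 = 0.0144.
The CYP2C19 pathway (37% of clearance) is reduced to 0.33× activity: 0.37 × 0.33 = 0.1221.
The remaining 15% of clearance is unaffected.
New clearance relative to baseline: 0.372 + 0.0144 + 0.1221 + 0.15 = 0.6585.
Dividing the baseline by the relative clearance: 60.6 / 0.6585 = 92 μmol/L.

92 μmol/L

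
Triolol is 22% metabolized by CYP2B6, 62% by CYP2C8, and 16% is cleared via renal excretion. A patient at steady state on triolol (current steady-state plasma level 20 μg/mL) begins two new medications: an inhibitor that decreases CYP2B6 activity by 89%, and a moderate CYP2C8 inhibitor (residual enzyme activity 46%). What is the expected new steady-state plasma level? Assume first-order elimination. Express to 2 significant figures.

43 μg/mL

The CYP2B6 pathway (22% of clearance) is reduced to 0.11× activity: 0.22 × 0.11 = 0.0242.
The CYP2C8 pathway (62% of clearance) drops to 0.46× activity: 0.62 × 0.46 = 0.2852.
The remaining 16% of clearance is unaffected.
Relative clearance = 0.0242 + 0.2852 + 0.16 = 0.4694.
Steady-state plasma level ∝ 1/CL: new value = 20 / 0.4694 = 43 μg/mL.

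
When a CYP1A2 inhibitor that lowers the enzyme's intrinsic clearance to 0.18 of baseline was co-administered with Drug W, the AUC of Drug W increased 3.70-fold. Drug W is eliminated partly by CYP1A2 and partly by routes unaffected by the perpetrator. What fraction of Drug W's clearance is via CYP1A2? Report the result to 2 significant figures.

Call the CYP1A2 fraction fm. After the interaction, CL_new/CL_old = fm × 0.18 + (1 − fm).
AUC ratio = 1 / (new CL fraction), so new CL fraction = 1 / 3.70 = 0.2703.
fm × 0.18 + 1 − fm = 0.2703  ⇒  fm × (0.18 − 1) = −0.7297  ⇒  fm = 0.89.

0.89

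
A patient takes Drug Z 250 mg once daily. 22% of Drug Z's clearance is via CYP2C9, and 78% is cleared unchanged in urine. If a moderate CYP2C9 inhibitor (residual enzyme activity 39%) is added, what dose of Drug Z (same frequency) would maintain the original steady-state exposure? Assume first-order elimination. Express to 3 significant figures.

216 mg

CYP2C9: 0.22 × 0.39 = 0.0858
Other: 0.78 (unchanged)
Relative clearance = 0.0858 + 0.78 = 0.8658.
To maintain the same steady-state level, dose must scale with clearance: new dose = 250 × 0.8658 = 216 mg.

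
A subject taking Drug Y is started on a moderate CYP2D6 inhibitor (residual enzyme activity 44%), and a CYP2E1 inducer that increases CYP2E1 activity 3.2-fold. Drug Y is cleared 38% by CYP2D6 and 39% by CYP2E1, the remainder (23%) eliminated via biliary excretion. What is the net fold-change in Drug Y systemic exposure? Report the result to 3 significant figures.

CYP2D6: 0.38 × 0.44 = 0.1672
CYP2E1: 0.39 × 3.2 = 1.248
Other: 0.23 (unchanged)
Relative clearance = 0.1672 + 1.248 + 0.23 = 1.6452.
Systemic exposure ∝ 1/CL: fold-change = 1 / 1.6452 = 0.608.

0.608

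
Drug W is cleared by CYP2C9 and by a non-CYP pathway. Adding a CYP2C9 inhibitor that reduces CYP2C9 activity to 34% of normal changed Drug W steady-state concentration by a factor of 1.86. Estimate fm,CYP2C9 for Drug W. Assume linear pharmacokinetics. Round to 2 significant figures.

0.70

Let x = fm,CYP2C9. Because steady-state concentration ∝ 1/CL, relative clearance fell to 1/1.86 = 0.5376.
Only the CYP2C9 route changed, so 0.5376 = x·0.34 + (1 − x), giving x = 0.70.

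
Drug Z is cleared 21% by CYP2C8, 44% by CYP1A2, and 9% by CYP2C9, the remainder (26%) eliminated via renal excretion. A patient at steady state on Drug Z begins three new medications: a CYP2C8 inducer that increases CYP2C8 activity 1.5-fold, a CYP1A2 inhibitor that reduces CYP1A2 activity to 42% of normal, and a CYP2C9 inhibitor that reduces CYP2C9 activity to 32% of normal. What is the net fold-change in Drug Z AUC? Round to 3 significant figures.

The CYP2C8 pathway (21% of clearance) rises to 1.5× activity: 0.21 × 1.5 = 0.315.
The CYP1A2 pathway (44% of clearance) falls to 0.42× activity: 0.44 × 0.42 = 0.1848.
The CYP2C9 pathway (9% of clearance) is reduced to 0.32× activity: 0.09 × 0.32 = 0.0288.
The remaining 26% of clearance is unaffected.
Relative clearance = 0.315 + 0.1848 + 0.0288 + 0.26 = 0.7886.
Net AUC ratio = 1 / 0.7886 = 1.27.

1.27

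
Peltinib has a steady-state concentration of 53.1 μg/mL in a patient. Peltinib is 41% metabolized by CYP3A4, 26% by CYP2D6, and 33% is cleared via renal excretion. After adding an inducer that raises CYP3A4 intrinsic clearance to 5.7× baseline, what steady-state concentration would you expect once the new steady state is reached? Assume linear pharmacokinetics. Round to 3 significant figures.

The CYP3A4 pathway (41% of clearance) increases to 5.7× activity: 0.41 × 5.7 = 2.337.
CYP2D6 (26%) and the residual 33% are unaffected.
CL_new/CL_old = 2.337 + 0.26 + 0.33 = 2.927.
Steady-state concentration ∝ 1/CL, so new value = 53.1 / 2.927 = 18.1 μg/mL.

18.1 μg/mL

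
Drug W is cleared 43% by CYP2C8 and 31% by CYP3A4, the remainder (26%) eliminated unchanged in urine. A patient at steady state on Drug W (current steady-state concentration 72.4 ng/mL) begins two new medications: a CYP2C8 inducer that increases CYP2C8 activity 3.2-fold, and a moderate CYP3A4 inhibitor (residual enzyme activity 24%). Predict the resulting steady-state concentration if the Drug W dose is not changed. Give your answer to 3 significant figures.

42.3 ng/mL

CYP2C8: 0.43 × 3.2 = 1.376
CYP3A4: 0.31 × 0.24 = 0.0744
Other: 0.26 (unchanged)
Relative clearance = 1.376 + 0.0744 + 0.26 = 1.7104.
New steady-state concentration = 72.4 / 1.7104 = 42.3 ng/mL (concentration scales inversely with clearance).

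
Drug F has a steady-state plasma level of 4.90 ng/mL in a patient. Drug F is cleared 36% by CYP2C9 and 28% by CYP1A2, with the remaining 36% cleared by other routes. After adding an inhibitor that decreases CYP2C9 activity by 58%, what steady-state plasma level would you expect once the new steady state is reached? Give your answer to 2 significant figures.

CYP2C9: 0.36 × 0.42 = 0.1512
CYP1A2: 0.28 (unchanged)
Other: 0.36 (unchanged)
CL_new/CL_old = 0.1512 + 0.28 + 0.36 = 0.7912.
With dosing unchanged, steady-state plasma level scales as 1/CL: 4.90 / 0.7912 = 6.2 ng/mL.

6.2 ng/mL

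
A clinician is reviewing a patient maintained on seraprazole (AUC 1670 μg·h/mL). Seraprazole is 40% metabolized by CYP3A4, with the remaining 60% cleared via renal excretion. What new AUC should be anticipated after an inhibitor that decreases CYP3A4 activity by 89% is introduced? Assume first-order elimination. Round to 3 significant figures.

CYP3A4: 0.4 × 0.11 = 0.044
Other: 0.6 (unchanged)
CL_new/CL_old = 0.044 + 0.6 = 0.644.
With dosing unchanged, AUC scales as 1/CL: 1670 / 0.644 = 2.59 × 10³ μg·h/mL.

2.59 × 10³ μg·h/mL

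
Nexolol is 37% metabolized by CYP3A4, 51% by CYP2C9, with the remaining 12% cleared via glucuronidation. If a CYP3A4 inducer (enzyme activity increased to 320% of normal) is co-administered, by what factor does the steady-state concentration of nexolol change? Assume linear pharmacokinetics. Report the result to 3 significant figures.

0.551

The CYP3A4 pathway (37% of clearance) is boosted to 3.2× activity: 0.37 × 3.2 = 1.184.
CYP2C9 (51%) and the residual 12% are unaffected.
New clearance relative to baseline: 1.184 + 0.51 + 0.12 = 1.814.
Steady-state concentration ratio = CL_old/CL_new = 1 / 1.814 = 0.551.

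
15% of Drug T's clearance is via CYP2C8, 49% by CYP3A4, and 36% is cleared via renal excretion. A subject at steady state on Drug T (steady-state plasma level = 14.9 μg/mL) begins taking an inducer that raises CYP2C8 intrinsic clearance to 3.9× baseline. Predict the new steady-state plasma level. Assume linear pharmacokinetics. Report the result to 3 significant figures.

10.4 μg/mL

CYP2C8: 0.15 × 3.9 = 0.585
CYP3A4: 0.49 (unchanged)
Other: 0.36 (unchanged)
Relative clearance = 0.585 + 0.49 + 0.36 = 1.435.
With dosing unchanged, steady-state plasma level scales as 1/CL: 14.9 / 1.435 = 10.4 μg/mL.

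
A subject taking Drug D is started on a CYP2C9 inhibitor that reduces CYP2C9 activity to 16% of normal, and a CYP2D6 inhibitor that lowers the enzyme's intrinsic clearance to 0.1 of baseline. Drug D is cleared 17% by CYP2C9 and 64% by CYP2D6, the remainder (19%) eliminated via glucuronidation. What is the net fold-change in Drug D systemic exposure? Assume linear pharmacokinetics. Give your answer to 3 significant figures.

CYP2C9: 0.17 × 0.16 = 0.0272
CYP2D6: 0.64 × 0.1 = 0.064
Other: 0.19 (unchanged)
Relative clearance = 0.0272 + 0.064 + 0.19 = 0.2812.
Net systemic exposure ratio = 1 / 0.2812 = 3.56.

3.56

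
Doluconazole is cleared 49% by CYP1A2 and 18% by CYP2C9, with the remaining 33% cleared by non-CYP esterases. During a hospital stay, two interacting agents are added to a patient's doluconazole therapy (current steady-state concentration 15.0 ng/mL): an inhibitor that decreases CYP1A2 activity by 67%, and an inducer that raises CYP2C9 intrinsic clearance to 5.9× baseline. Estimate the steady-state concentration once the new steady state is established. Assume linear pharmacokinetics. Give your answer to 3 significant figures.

The CYP1A2 pathway (49% of clearance) drops to 0.33× activity: 0.49 × 0.33 = 0.1617.
The CYP2C9 pathway (18% of clearance) increases to 5.9× activity: 0.18 × 5.9 = 1.062.
The remaining 33% of clearance is unaffected.
Relative clearance = 0.1617 + 1.062 + 0.33 = 1.5537.
New steady-state concentration = 15.0 / 1.5537 = 9.65 ng/mL (concentration scales inversely with clearance).

9.65 ng/mL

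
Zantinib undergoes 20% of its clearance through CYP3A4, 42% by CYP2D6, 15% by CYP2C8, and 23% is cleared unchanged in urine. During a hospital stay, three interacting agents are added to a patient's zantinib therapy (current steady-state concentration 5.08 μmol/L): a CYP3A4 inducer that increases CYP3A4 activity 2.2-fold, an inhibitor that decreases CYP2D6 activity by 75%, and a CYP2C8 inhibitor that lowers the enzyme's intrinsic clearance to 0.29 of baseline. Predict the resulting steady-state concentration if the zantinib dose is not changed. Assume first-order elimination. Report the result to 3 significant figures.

The CYP3A4 pathway (20% of clearance) is boosted to 2.2× activity: 0.2 × 2.2 = 0.44.
The CYP2D6 pathway (42% of clearance) drops to 0.25× activity: 0.42 × 0.25 = 0.105.
The CYP2C8 pathway (15% of clearance) falls to 0.29× activity: 0.15 × 0.29 = 0.0435.
The remaining 23% of clearance is unaffected.
Relative clearance = 0.44 + 0.105 + 0.0435 + 0.23 = 0.8185.
Steady-state concentration ∝ 1/CL: new value = 5.08 / 0.8185 = 6.21 μmol/L.

6.21 μmol/L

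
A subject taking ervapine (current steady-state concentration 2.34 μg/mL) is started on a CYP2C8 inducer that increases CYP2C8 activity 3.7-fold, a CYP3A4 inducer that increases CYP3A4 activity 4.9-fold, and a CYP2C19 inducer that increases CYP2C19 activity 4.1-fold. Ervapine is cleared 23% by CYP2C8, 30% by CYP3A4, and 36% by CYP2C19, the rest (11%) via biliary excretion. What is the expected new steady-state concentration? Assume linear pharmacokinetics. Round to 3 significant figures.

CYP2C8: 0.23 × 3.7 = 0.851
CYP3A4: 0.3 × 4.9 = 1.47
CYP2C19: 0.36 × 4.1 = 1.476
Other: 0.11 (unchanged)
New clearance relative to baseline: 0.851 + 1.47 + 1.476 + 0.11 = 3.907.
Dividing the baseline by the relative clearance: 2.34 / 3.907 = 0.599 μg/mL.

0.599 μg/mL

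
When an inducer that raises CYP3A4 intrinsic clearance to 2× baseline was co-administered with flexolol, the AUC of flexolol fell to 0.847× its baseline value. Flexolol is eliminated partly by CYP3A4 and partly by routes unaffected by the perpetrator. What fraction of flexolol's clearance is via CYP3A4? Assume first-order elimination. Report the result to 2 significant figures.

CL'/CL = 1 / 0.847 = 1.181
2·fm + (1 − fm) = 1.181
fm = (1.181 − 1) / (2 − 1) = 0.18

0.18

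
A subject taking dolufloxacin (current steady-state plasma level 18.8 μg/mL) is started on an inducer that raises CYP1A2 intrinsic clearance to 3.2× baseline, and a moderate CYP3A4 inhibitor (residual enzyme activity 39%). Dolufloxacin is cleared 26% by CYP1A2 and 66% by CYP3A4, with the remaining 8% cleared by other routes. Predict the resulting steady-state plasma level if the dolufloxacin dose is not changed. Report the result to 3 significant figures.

The CYP1A2 pathway (26% of clearance) rises to 3.2× activity: 0.26 × 3.2 = 0.832.
The CYP3A4 pathway (66% of clearance) drops to 0.39× activity: 0.66 × 0.39 = 0.2574.
Non-CYP routes (8%) are unchanged.
Relative clearance = 0.832 + 0.2574 + 0.08 = 1.1694.
Dividing the baseline by the relative clearance: 18.8 / 1.1694 = 16.1 μg/mL.

16.1 μg/mL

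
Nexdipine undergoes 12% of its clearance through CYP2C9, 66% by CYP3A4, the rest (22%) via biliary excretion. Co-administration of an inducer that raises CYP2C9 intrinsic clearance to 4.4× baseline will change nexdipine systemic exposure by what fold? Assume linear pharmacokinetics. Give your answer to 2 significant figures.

0.71

The CYP2C9 pathway (12% of clearance) rises to 4.4× activity: 0.12 × 4.4 = 0.528.
CYP3A4 (66%) and the residual 22% are unaffected.
New clearance relative to baseline: 0.528 + 0.66 + 0.22 = 1.408.
Systemic exposure is inversely proportional to clearance, so the fold-change is 1 / 1.408 = 0.71.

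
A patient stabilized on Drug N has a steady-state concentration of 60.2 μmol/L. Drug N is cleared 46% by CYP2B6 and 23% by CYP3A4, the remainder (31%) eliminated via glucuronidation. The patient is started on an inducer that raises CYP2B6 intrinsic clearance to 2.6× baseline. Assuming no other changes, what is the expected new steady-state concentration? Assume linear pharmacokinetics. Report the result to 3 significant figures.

The CYP2B6 pathway (46% of clearance) increases to 2.6× activity: 0.46 × 2.6 = 1.196.
CYP3A4 (23%) and the residual 31% are unaffected.
New clearance relative to baseline: 1.196 + 0.23 + 0.31 = 1.736.
Steady-state concentration ∝ 1/CL, so new value = 60.2 / 1.736 = 34.7 μmol/L.

34.7 μmol/L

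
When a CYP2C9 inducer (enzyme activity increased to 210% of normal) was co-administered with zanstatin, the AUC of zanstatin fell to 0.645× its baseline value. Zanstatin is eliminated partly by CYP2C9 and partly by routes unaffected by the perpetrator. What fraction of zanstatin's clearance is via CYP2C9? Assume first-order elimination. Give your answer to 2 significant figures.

0.50

CL'/CL = 1 / 0.645 = 1.55
2.1·fm + (1 − fm) = 1.55
fm = (1.55 − 1) / (2.1 − 1) = 0.50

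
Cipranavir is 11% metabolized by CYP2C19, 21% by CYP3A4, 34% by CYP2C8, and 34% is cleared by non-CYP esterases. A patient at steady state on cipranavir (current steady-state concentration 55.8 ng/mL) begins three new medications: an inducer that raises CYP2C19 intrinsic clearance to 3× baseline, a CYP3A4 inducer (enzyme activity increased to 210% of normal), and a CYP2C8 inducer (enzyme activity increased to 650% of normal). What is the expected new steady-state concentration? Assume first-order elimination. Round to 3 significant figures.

The CYP2C19 pathway (11% of clearance) increases to 3× activity: 0.11 × 3 = 0.33.
The CYP3A4 pathway (21% of clearance) increases to 2.1× activity: 0.21 × 2.1 = 0.441.
The CYP2C8 pathway (34% of clearance) rises to 6.5× activity: 0.34 × 6.5 = 2.21.
Non-CYP routes (34%) are unchanged.
Relative clearance = 0.33 + 0.441 + 2.21 + 0.34 = 3.321.
Steady-state concentration ∝ 1/CL: new value = 55.8 / 3.321 = 16.8 ng/mL.

16.8 ng/mL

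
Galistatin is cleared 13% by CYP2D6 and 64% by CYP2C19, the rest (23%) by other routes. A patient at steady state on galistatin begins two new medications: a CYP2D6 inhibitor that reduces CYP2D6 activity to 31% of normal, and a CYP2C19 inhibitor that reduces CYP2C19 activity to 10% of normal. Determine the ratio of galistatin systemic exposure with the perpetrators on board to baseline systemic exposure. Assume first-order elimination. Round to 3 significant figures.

The CYP2D6 pathway (13% of clearance) drops to 0.31× activity: 0.13 × 0.31 = 0.0403.
The CYP2C19 pathway (64% of clearance) drops to 0.1× activity: 0.64 × 0.1 = 0.064.
The remaining 23% of clearance is unaffected.
CL_new/CL_old = 0.0403 + 0.064 + 0.23 = 0.3343.
Net systemic exposure ratio = 1 / 0.3343 = 2.99.

2.99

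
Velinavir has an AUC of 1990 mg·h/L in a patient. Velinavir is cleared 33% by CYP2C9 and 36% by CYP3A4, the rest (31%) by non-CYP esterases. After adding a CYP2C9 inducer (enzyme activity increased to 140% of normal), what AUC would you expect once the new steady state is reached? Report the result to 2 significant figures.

The CYP2C9 pathway (33% of clearance) increases to 1.4× activity: 0.33 × 1.4 = 0.462.
CYP3A4 (36%) and the residual 31% are unaffected.
CL_new/CL_old = 0.462 + 0.36 + 0.31 = 1.132.
AUC ∝ 1/CL, so new value = 1990 / 1.132 = 1.8 × 10³ mg·h/L.

1.8 × 10³ mg·h/L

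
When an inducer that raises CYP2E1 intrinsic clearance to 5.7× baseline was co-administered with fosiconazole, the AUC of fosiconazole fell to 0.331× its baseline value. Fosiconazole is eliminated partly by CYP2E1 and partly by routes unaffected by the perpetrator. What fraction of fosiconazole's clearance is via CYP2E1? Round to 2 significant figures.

0.43

CL'/CL = 1 / 0.331 = 3.021
5.7·fm + (1 − fm) = 3.021
fm = (3.021 − 1) / (5.7 − 1) = 0.43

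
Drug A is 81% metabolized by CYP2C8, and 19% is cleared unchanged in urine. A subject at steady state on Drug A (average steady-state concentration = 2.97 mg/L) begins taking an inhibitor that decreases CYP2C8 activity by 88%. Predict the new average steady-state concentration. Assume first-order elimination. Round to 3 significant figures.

CYP2C8: 0.81 × 0.12 = 0.0972
Other: 0.19 (unchanged)
New clearance relative to baseline: 0.0972 + 0.19 = 0.2872.
Average steady-state concentration ∝ 1/CL, so new value = 2.97 / 0.2872 = 10.3 mg/L.

10.3 mg/L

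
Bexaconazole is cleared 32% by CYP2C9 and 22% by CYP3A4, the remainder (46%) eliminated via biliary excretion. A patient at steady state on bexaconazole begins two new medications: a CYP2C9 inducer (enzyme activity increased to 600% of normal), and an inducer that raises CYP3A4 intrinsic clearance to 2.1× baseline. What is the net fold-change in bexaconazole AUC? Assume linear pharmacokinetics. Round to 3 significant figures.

0.352

The CYP2C9 pathway (32% of clearance) increases to 6× activity: 0.32 × 6 = 1.92.
The CYP3A4 pathway (22% of clearance) rises to 2.1× activity: 0.22 × 2.1 = 0.462.
The remaining 46% of clearance is unaffected.
New clearance relative to baseline: 1.92 + 0.462 + 0.46 = 2.842.
AUC ∝ 1/CL: fold-change = 1 / 2.842 = 0.352.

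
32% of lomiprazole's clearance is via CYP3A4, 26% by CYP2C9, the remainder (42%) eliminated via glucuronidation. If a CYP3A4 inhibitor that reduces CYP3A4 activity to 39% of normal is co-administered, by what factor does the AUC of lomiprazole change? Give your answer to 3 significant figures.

CYP3A4: 0.32 × 0.39 = 0.1248
CYP2C9: 0.26 (unchanged)
Other: 0.42 (unchanged)
CL_new/CL_old = 0.1248 + 0.26 + 0.42 = 0.8048.
AUC ratio = CL_old/CL_new = 1 / 0.8048 = 1.24.

1.24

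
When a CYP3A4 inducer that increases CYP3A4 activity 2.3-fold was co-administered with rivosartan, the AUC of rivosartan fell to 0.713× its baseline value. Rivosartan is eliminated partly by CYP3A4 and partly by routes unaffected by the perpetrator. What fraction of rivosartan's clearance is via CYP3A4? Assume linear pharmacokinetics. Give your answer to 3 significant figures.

0.310

Let fm be the CYP3A4 fraction. New clearance relative to baseline = fm × 2.3 + (1 − fm).
AUC ratio = 1 / (new CL fraction), so new CL fraction = 1 / 0.713 = 1.403.
fm × 2.3 + 1 − fm = 1.403  ⇒  fm × (2.3 − 1) = 0.4025  ⇒  fm = 0.310.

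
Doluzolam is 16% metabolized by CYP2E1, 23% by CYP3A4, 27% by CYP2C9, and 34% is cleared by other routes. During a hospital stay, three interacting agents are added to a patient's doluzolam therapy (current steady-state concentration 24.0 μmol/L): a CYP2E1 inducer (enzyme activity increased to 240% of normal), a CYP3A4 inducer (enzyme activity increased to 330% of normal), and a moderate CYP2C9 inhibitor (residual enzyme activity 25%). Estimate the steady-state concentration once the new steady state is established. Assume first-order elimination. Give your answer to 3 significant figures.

15.5 μmol/L

The CYP2E1 pathway (16% of clearance) increases to 2.4× activity: 0.16 × 2.4 = 0.384.
The CYP3A4 pathway (23% of clearance) rises to 3.3× activity: 0.23 × 3.3 = 0.759.
The CYP2C9 pathway (27% of clearance) falls to 0.25× activity: 0.27 × 0.25 = 0.0675.
The remaining 34% of clearance is unaffected.
CL_new/CL_old = 0.384 + 0.759 + 0.0675 + 0.34 = 1.5505.
New steady-state concentration = 24.0 / 1.5505 = 15.5 μmol/L (concentration scales inversely with clearance).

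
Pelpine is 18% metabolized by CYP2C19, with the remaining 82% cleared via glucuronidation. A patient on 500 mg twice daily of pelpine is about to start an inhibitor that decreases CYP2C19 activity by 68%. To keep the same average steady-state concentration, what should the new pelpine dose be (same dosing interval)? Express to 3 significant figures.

The CYP2C19 pathway (18% of clearance) falls to 0.32× activity: 0.18 × 0.32 = 0.0576.
The remaining 82% of clearance is unaffected.
New clearance relative to baseline: 0.0576 + 0.82 = 0.8776.
Css,avg = (dose rate)/CL, so holding Css fixed requires dose ∝ CL: 500 × 0.8776 = 439 mg.

439 mg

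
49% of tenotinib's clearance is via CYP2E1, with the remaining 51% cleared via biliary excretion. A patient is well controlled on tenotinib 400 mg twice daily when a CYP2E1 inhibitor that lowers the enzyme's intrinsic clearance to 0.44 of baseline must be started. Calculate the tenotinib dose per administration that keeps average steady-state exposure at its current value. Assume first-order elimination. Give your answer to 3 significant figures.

CYP2E1: 0.49 × 0.44 = 0.2156
Other: 0.51 (unchanged)
CL_new/CL_old = 0.2156 + 0.51 = 0.7256.
Exposure is unchanged when dose changes in proportion to clearance. New dose = 400 mg × 0.7256 = 290 mg.

290 mg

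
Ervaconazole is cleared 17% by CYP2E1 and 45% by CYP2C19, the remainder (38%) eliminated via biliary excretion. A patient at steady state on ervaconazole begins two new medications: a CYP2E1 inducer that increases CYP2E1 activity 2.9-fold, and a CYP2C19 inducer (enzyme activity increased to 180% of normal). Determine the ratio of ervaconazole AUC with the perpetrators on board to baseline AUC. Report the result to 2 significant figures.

0.59

CYP2E1: 0.17 × 2.9 = 0.493
CYP2C19: 0.45 × 1.8 = 0.81
Other: 0.38 (unchanged)
New clearance relative to baseline: 0.493 + 0.81 + 0.38 = 1.683.
AUC ∝ 1/CL: fold-change = 1 / 1.683 = 0.59.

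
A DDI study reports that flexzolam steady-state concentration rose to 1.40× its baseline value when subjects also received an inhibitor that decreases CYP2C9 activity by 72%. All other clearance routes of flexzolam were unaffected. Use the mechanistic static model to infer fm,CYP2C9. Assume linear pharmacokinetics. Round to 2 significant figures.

0.40

Call the CYP2C9 fraction fm. After the interaction, CL_new/CL_old = fm × 0.28 + (1 − fm).
Steady-state concentration ratio = 1 / (new CL fraction), so new CL fraction = 1 / 1.40 = 0.7143.
fm × 0.28 + 1 − fm = 0.7143  ⇒  fm × (0.28 − 1) = −0.2857  ⇒  fm = 0.40.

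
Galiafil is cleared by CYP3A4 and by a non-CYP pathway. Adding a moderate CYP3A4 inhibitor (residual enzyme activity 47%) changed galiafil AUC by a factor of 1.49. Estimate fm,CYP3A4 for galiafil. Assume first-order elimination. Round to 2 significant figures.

0.62

Let fm be the CYP3A4 fraction. New clearance relative to baseline = fm × 0.47 + (1 − fm).
AUC ratio = 1 / (new CL fraction), so new CL fraction = 1 / 1.49 = 0.6711.
fm × 0.47 + 1 − fm = 0.6711  ⇒  fm × (0.47 − 1) = −0.3289  ⇒  fm = 0.62.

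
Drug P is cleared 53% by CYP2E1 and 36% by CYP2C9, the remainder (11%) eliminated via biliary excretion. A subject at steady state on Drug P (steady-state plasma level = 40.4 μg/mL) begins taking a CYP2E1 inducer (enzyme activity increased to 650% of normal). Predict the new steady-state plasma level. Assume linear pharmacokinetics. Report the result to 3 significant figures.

10.3 μg/mL

CYP2E1: 0.53 × 6.5 = 3.445
CYP2C9: 0.36 (unchanged)
Other: 0.11 (unchanged)
New clearance relative to baseline: 3.445 + 0.36 + 0.11 = 3.915.
Steady-state plasma level ∝ 1/CL, so new value = 40.4 / 3.915 = 10.3 μg/mL.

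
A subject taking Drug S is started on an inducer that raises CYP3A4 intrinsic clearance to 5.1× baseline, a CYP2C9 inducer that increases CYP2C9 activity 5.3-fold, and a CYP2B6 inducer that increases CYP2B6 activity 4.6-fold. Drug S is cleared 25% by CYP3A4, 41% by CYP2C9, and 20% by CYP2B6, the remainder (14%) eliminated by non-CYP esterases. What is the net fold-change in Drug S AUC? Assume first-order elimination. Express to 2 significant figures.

The CYP3A4 pathway (25% of clearance) rises to 5.1× activity: 0.25 × 5.1 = 1.275.
The CYP2C9 pathway (41% of clearance) rises to 5.3× activity: 0.41 × 5.3 = 2.173.
The CYP2B6 pathway (20% of clearance) increases to 4.6× activity: 0.2 × 4.6 = 0.92.
The remaining 14% of clearance is unaffected.
Relative clearance = 1.275 + 2.173 + 0.92 + 0.14 = 4.508.
Because AUC varies inversely with clearance, the combined effect is 1 / 4.508 = 0.22.

0.22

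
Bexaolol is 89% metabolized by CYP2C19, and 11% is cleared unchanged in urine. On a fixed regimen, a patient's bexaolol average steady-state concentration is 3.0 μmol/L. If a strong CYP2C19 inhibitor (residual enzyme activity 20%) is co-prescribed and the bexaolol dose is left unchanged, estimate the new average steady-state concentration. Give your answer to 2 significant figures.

10 μmol/L

The CYP2C19 pathway (89% of clearance) drops to 0.2× activity: 0.89 × 0.2 = 0.178.
The remaining 11% of clearance is unaffected.
CL_new/CL_old = 0.178 + 0.11 = 0.288.
New average steady-state concentration = baseline ÷ relative clearance = 3.0 / 0.288 = 10 μmol/L.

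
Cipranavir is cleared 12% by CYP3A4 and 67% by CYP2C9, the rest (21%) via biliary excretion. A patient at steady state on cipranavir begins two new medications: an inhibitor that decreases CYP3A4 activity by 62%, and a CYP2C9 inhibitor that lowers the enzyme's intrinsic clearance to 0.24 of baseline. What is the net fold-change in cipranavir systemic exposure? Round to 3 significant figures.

The CYP3A4 pathway (12% of clearance) is reduced to 0.38× activity: 0.12 × 0.38 = 0.0456.
The CYP2C9 pathway (67% of clearance) drops to 0.24× activity: 0.67 × 0.24 = 0.1608.
Non-CYP routes (21%) are unchanged.
CL_new/CL_old = 0.0456 + 0.1608 + 0.21 = 0.4164.
Net systemic exposure ratio = 1 / 0.4164 = 2.40.

2.40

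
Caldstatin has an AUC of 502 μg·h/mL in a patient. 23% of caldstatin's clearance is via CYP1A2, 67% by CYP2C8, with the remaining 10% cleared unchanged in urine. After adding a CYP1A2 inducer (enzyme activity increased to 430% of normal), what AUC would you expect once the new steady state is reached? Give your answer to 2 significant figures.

The CYP1A2 pathway (23% of clearance) increases to 4.3× activity: 0.23 × 4.3 = 0.989.
CYP2C8 (67%) and the residual 10% are unaffected.
Relative clearance = 0.989 + 0.67 + 0.1 = 1.759.
With dosing unchanged, AUC scales as 1/CL: 502 / 1.759 = 2.9 × 10² μg·h/mL.

2.9 × 10² μg·h/mL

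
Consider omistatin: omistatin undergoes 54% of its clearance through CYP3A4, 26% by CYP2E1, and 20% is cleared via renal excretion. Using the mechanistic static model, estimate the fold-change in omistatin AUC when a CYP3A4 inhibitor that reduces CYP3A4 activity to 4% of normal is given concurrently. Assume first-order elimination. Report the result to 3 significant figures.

2.08

The CYP3A4 pathway (54% of clearance) falls to 0.04× activity: 0.54 × 0.04 = 0.0216.
CYP2E1 (26%) and the residual 20% are unaffected.
New clearance relative to baseline: 0.0216 + 0.26 + 0.2 = 0.4816.
AUC is inversely proportional to clearance, so the fold-change is 1 / 0.4816 = 2.08.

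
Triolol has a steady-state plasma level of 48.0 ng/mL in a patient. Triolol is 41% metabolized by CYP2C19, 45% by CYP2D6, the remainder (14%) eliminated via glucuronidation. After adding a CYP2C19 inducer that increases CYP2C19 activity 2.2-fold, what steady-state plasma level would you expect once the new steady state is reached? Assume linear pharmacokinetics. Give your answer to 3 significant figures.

CYP2C19: 0.41 × 2.2 = 0.902
CYP2D6: 0.45 (unchanged)
Other: 0.14 (unchanged)
New clearance relative to baseline: 0.902 + 0.45 + 0.14 = 1.492.
New steady-state plasma level = baseline ÷ relative clearance = 48.0 / 1.492 = 32.2 ng/mL.

32.2 ng/mL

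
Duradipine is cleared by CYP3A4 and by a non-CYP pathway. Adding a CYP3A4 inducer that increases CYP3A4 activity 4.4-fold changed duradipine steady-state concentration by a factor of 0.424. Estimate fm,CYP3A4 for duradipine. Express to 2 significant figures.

0.40

Let x = fm,CYP3A4. Because steady-state concentration ∝ 1/CL, relative clearance rose to 1/0.424 = 2.358.
Setting x·4.4 + (1 − x) = 2.358 and solving: x = (2.358 − 1)/(4.4 − 1) = 0.40.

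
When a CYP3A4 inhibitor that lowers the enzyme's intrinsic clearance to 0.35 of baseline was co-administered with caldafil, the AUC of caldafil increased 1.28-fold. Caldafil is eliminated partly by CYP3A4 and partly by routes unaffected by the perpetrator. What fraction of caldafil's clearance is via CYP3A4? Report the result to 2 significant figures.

Call the CYP3A4 fraction fm. After the interaction, CL_new/CL_old = fm × 0.35 + (1 − fm).
AUC ratio = 1 / (new CL fraction), so new CL fraction = 1 / 1.28 = 0.7812.
fm × 0.35 + 1 − fm = 0.7812  ⇒  fm × (0.35 − 1) = −0.2188  ⇒  fm = 0.34.

0.34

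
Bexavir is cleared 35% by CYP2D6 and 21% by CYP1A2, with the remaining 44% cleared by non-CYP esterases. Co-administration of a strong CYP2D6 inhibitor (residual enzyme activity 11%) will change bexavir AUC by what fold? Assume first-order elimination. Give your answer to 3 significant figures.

1.45

The CYP2D6 pathway (35% of clearance) is reduced to 0.11× activity: 0.35 × 0.11 = 0.0385.
CYP1A2 (21%) and the residual 44% are unaffected.
New clearance relative to baseline: 0.0385 + 0.21 + 0.44 = 0.6885.
Since AUC ∝ 1/CL, the ratio is 1 / 0.6885 = 1.45.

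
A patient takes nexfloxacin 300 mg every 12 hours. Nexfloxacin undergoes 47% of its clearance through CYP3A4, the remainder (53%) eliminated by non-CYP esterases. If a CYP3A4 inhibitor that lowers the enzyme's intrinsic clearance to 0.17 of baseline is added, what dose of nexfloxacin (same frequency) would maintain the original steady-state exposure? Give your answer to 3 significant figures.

The CYP3A4 pathway (47% of clearance) is reduced to 0.17× activity: 0.47 × 0.17 = 0.0799.
The remaining 53% of clearance is unaffected.
Relative clearance = 0.0799 + 0.53 = 0.6099.
Css,avg = (dose rate)/CL, so holding Css fixed requires dose ∝ CL: 300 × 0.6099 = 183 mg.

183 mg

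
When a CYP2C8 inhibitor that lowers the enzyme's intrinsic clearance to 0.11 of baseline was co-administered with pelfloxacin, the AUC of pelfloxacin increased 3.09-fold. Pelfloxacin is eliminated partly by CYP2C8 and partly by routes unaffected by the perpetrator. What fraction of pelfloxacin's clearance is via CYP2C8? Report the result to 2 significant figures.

0.76

CL'/CL = 1 / 3.09 = 0.3236
0.11·fm + (1 − fm) = 0.3236
fm = (0.3236 − 1) / (0.11 − 1) = 0.76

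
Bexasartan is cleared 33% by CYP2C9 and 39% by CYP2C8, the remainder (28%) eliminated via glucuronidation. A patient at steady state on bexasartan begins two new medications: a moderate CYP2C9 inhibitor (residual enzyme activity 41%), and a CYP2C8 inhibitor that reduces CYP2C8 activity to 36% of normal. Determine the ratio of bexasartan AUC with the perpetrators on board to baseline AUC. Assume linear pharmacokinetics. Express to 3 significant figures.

The CYP2C9 pathway (33% of clearance) is reduced to 0.41× activity: 0.33 × 0.41 = 0.1353.
The CYP2C8 pathway (39% of clearance) falls to 0.36× activity: 0.39 × 0.36 = 0.1404.
The remaining 28% of clearance is unaffected.
CL_new/CL_old = 0.1353 + 0.1404 + 0.28 = 0.5557.
Because AUC varies inversely with clearance, the combined effect is 1 / 0.5557 = 1.80.

1.80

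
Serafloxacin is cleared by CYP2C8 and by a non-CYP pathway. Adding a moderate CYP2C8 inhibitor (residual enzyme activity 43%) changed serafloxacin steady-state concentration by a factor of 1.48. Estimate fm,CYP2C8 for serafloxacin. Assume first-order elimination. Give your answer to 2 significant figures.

0.57

Call the CYP2C8 fraction fm. After the interaction, CL_new/CL_old = fm × 0.43 + (1 − fm).
Steady-state concentration ratio = 1 / (new CL fraction), so new CL fraction = 1 / 1.48 = 0.6757.
fm × 0.43 + 1 − fm = 0.6757  ⇒  fm × (0.43 − 1) = −0.3243  ⇒  fm = 0.57.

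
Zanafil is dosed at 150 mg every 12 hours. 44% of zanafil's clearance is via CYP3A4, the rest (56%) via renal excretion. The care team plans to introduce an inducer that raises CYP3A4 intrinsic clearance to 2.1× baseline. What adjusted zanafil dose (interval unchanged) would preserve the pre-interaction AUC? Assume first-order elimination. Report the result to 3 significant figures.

The CYP3A4 pathway (44% of clearance) increases to 2.1× activity: 0.44 × 2.1 = 0.924.
Non-CYP routes (56%) are unchanged.
New clearance relative to baseline: 0.924 + 0.56 = 1.484.
To maintain the same steady-state level, dose must scale with clearance: new dose = 150 × 1.484 = 223 mg.

223 mg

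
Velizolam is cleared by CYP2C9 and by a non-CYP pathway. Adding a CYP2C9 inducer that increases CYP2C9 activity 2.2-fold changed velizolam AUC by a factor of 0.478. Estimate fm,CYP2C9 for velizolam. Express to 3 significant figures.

Let fm be the CYP2C9 fraction. New clearance relative to baseline = fm × 2.2 + (1 − fm).
AUC ratio = 1 / (new CL fraction), so new CL fraction = 1 / 0.478 = 2.092.
fm × 2.2 + 1 − fm = 2.092  ⇒  fm × (2.2 − 1) = 1.092  ⇒  fm = 0.910.

0.910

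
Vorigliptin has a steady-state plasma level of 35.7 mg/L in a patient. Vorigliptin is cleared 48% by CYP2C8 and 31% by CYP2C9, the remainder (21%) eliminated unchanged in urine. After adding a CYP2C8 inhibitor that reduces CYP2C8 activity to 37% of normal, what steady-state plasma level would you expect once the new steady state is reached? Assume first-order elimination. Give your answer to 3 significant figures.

The CYP2C8 pathway (48% of clearance) drops to 0.37× activity: 0.48 × 0.37 = 0.1776.
CYP2C9 (31%) and the residual 21% are unaffected.
CL_new/CL_old = 0.1776 + 0.31 + 0.21 = 0.6976.
New steady-state plasma level = baseline ÷ relative clearance = 35.7 / 0.6976 = 51.2 mg/L.

51.2 mg/L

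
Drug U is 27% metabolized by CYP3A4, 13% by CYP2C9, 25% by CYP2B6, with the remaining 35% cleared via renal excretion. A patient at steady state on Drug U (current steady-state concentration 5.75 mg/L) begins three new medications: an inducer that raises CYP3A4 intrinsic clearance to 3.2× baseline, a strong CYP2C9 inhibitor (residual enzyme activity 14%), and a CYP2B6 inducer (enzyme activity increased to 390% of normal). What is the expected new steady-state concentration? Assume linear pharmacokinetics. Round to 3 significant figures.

The CYP3A4 pathway (27% of clearance) is boosted to 3.2× activity: 0.27 × 3.2 = 0.864.
The CYP2C9 pathway (13% of clearance) falls to 0.14× activity: 0.13 × 0.14 = 0.0182.
The CYP2B6 pathway (25% of clearance) increases to 3.9× activity: 0.25 × 3.9 = 0.975.
Non-CYP routes (35%) are unchanged.
Relative clearance = 0.864 + 0.0182 + 0.975 + 0.35 = 2.2072.
Steady-state concentration ∝ 1/CL: new value = 5.75 / 2.2072 = 2.61 mg/L.

2.61 mg/L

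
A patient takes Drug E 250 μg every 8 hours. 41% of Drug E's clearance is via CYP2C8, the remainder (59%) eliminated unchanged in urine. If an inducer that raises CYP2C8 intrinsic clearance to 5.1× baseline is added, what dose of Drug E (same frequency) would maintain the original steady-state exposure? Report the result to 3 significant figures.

670 μg

The CYP2C8 pathway (41% of clearance) is boosted to 5.1× activity: 0.41 × 5.1 = 2.091.
The remaining 59% of clearance is unaffected.
CL_new/CL_old = 2.091 + 0.59 = 2.681.
To maintain the same steady-state level, dose must scale with clearance: new dose = 250 × 2.681 = 670 μg.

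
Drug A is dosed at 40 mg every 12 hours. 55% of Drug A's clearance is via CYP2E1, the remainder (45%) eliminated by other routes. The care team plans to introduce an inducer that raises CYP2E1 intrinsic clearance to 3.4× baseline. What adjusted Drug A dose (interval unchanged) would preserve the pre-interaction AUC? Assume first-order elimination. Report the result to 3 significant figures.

The CYP2E1 pathway (55% of clearance) rises to 3.4× activity: 0.55 × 3.4 = 1.87.
Non-CYP routes (45%) are unchanged.
Relative clearance = 1.87 + 0.45 = 2.32.
To maintain the same steady-state level, dose must scale with clearance: new dose = 40 × 2.32 = 92.8 mg.

92.8 mg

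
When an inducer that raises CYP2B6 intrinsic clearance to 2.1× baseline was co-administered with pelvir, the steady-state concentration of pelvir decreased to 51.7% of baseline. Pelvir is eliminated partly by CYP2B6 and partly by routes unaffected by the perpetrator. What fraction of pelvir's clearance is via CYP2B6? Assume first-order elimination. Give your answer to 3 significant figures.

CL'/CL = 1 / 0.517 = 1.934
2.1·fm + (1 − fm) = 1.934
fm = (1.934 − 1) / (2.1 − 1) = 0.849

0.849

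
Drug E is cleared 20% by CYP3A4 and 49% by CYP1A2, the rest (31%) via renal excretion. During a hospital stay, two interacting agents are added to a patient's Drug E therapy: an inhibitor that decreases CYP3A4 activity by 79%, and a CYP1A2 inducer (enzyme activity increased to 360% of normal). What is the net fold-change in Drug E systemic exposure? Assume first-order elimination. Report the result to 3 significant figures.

0.473

CYP3A4: 0.2 × 0.21 = 0.042
CYP1A2: 0.49 × 3.6 = 1.764
Other: 0.31 (unchanged)
New clearance relative to baseline: 0.042 + 1.764 + 0.31 = 2.116.
Systemic exposure ∝ 1/CL: fold-change = 1 / 2.116 = 0.473.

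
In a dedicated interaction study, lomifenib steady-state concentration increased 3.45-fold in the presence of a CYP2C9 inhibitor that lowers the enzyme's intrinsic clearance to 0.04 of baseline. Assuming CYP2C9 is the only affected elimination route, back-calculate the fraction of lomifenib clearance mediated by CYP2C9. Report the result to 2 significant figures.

0.74

Let x = fm,CYP2C9. Because steady-state concentration ∝ 1/CL, relative clearance fell to 1/3.45 = 0.2899.
Only the CYP2C9 route changed, so 0.2899 = x·0.04 + (1 − x), giving x = 0.74.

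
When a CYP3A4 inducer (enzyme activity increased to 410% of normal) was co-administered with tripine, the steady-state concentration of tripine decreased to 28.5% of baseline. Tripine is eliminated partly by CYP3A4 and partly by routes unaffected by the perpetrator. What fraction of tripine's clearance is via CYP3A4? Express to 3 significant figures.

0.809

Let x = fm,CYP3A4. Because steady-state concentration ∝ 1/CL, relative clearance rose to 1/0.285 = 3.509.
Setting x·4.1 + (1 − x) = 3.509 and solving: x = (3.509 − 1)/(4.1 − 1) = 0.809.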